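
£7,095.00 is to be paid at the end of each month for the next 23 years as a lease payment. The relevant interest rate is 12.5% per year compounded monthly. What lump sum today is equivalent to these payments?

This is an ordinary annuity: 276 payments of £7,095.00 at the end of each month.
Periodic rate r = 0.125/12 per month; n is counted in months.
PV = PMT × [(1 − (1+r)^−n)/r] = 7,095 × [1 − (1+r)^−276] / r = £642,118.14

£642,118.14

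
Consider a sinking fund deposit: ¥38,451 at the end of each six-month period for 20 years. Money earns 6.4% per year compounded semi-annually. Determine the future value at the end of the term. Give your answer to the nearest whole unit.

¥3,034,305

This is an ordinary annuity: 40 deposits of ¥38,451 at the end of each six-month period.
Periodic rate r = 0.064/2 per half-year; n is counted in half-years.
FV = PMT × [((1+r)^n − 1)/r] = 38,451 × [(1+r)^40 − 1] / r = ¥3,034,305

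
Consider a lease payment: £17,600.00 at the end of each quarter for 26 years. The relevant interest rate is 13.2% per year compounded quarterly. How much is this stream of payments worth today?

£515,112.62

This is an ordinary annuity: 104 payments of £17,600.00 at the end of each quarter.
Periodic rate r = 0.132/4 per quarter; n is counted in quarters.
PV = PMT × [(1 − (1+r)^−n)/r] = 17,600 × [1 − (1+r)^−104] / r = £515,112.62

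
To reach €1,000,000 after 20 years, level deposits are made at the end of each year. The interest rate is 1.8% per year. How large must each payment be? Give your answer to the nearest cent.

Level ordinary annuity; solve FV = PMT × [((1+r)^n − 1)/r] for PMT.
Periodic rate r = 0.018 per year.
With n = 20: PMT = 1,000,000 / ([((1+r)^n − 1)/r]) = €41,982.73

€41,982.73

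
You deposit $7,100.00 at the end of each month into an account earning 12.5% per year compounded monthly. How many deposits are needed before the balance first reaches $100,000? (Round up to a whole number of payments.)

14 payments

Periodic rate r = 0.125/12 per month; n is counted in months.
Ordinary annuity FV: 100,000 = 7,100 × [((1+r)^n − 1)/r].
(1+r)^n = 1 + 100,000 × r / 7,100, so n = ln(1 + 100,000·r/7,100) / ln(1+r) = 13.21.
Round up to a whole number of payments: n = 14.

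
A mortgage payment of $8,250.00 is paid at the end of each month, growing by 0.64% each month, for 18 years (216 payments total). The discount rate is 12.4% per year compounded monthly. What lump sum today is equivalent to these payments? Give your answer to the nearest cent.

Periodic rate r = 0.124/12 per month; n is counted in months.
Growing ordinary annuity: PV = PMT₁ × [1 − ((1+g)/(1+r))^n] / (r − g) = 8,250 × [1 − ((1+0.0064)/(1+r))^216] / (r − 0.0064) = $1,194,270.73.

$1,194,270.73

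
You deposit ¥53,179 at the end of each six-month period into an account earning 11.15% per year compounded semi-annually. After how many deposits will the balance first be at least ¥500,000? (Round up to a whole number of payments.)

Periodic rate r = 0.1115/2 per half-year; n is counted in half-years.
Ordinary annuity FV: 500,000 = 53,179 × [((1+r)^n − 1)/r].
(1+r)^n = 1 + 500,000 × r / 53,179, so n = ln(1 + 500,000·r/53,179) / ln(1+r) = 7.77.
Round up to a whole number of payments: n = 8.

8 payments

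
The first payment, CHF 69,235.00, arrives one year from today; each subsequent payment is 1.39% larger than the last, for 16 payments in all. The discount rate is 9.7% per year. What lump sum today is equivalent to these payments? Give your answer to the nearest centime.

CHF 596,919.81

Periodic rate r = 0.097 per year.
Growing ordinary annuity: PV = PMT₁ × [1 − ((1+g)/(1+r))^n] / (r − g) = 69,235 × [1 − ((1+0.0139)/(1+r))^16] / (r − 0.0139) = CHF 596,919.81.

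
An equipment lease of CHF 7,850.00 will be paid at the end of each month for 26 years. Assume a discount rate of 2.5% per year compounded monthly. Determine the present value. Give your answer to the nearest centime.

This is an ordinary annuity: 312 payments of CHF 7,850.00 at the end of each month.
Periodic rate r = 0.025/12 per month; n is counted in months.
PV = PMT × [(1 − (1+r)^−n)/r] = 7,850 × [1 − (1+r)^−312] / r = CHF 1,799,601.04

CHF 1,799,601.04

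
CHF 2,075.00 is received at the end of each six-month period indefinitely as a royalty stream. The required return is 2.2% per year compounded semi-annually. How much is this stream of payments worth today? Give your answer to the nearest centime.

CHF 188,636.36

Periodic rate r = 0.022/2 per half-year.
Level perpetuity: PV = PMT / r = 2,075 / (0.022/2) = CHF 188,636.36.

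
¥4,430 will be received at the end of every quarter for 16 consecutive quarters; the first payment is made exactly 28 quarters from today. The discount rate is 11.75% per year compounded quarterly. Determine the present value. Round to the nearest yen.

¥25,587

Ordinary annuity of 16 payments, first payment at period 28.
Periodic rate r = 0.1175/4 per quarter; n is counted in quarters.
The ordinary-annuity PV formula values the stream one period before the first payment (period 27); discount that back 27 periods:
PV₀ = 4,430 × [1 − (1+r)^−16] / r × (1+r)^−27 = ¥25,587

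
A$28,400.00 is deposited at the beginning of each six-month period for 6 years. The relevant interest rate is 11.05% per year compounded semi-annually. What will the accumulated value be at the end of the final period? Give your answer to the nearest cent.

This is an annuity due: 12 deposits of A$28,400.00 at the beginning of each six-month period.
Periodic rate r = 0.1105/2 per half-year; n is counted in half-years.
FV = PMT × [((1+r)^n − 1)/r] × (1+r) = 28,400 × [(1+r)^12 − 1] / r × (1+r) = A$491,775.74

A$491,775.74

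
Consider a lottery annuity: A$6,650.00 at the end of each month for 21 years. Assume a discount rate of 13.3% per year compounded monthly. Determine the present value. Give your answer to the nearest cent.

This is an ordinary annuity: 252 payments of A$6,650.00 at the end of each month.
Periodic rate r = 0.133/12 per month; n is counted in months.
PV = PMT × [(1 − (1+r)^−n)/r] = 6,650 × [1 − (1+r)^−252] / r = A$562,688.78

A$562,688.78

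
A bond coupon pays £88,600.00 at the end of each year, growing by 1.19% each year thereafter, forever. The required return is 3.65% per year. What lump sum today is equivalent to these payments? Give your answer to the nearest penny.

Periodic rate r = 0.0365 per year.
Growing perpetuity (Gordon): PV = PMT₁ / (r − g) = 88,600 / (r − 0.0119) = £3,601,626.02.

£3,601,626.02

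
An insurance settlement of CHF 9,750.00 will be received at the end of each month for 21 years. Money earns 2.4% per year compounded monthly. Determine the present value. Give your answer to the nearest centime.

This is an ordinary annuity: 252 payments of CHF 9,750.00 at the end of each month.
Periodic rate r = 0.024/12 per month; n is counted in months.
PV = PMT × [(1 − (1+r)^−n)/r] = 9,750 × [1 − (1+r)^−252] / r = CHF 1,928,484.06

CHF 1,928,484.06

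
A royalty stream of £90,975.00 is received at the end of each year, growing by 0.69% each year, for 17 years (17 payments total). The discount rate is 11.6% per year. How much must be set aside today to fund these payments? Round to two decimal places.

£688,799.28

Periodic rate r = 0.116 per year.
Growing ordinary annuity: PV = PMT₁ × [1 − ((1+g)/(1+r))^n] / (r − g) = 90,975 × [1 − ((1+0.0069)/(1+r))^17] / (r − 0.0069) = £688,799.28.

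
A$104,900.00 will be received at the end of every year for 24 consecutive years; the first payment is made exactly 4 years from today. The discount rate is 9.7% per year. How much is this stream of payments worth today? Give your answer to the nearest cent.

A$730,386.12

Ordinary annuity of 24 payments, first payment at period 4.
Periodic rate r = 0.097 per year.
The ordinary-annuity PV formula values the stream one period before the first payment (period 3); discount that back 3 periods:
PV₀ = 104,900 × [1 − (1+r)^−24] / r × (1+r)^−3 = A$730,386.12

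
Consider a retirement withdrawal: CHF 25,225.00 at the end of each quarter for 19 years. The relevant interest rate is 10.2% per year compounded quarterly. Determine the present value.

CHF 843,273.62

This is an ordinary annuity: 76 payments of CHF 25,225.00 at the end of each quarter.
Periodic rate r = 0.102/4 per quarter; n is counted in quarters.
PV = PMT × [(1 − (1+r)^−n)/r] = 25,225 × [1 − (1+r)^−76] / r = CHF 843,273.62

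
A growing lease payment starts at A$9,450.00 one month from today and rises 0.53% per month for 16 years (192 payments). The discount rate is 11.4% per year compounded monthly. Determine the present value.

Periodic rate r = 0.114/12 per month; n is counted in months.
Growing ordinary annuity: PV = PMT₁ × [1 − ((1+g)/(1+r))^n] / (r − g) = 9,450 × [1 − ((1+0.0053)/(1+r))^192] / (r − 0.0053) = A$1,239,492.60.

A$1,239,492.60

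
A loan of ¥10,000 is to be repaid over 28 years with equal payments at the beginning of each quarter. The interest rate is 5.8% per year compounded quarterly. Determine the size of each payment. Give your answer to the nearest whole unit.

¥179

Level annuity due; solve PV = PMT × [(1 − (1+r)^−n)/r] × (1+r) for PMT.
Periodic rate r = 0.058/4 per quarter; n is counted in quarters.
With n = 112: PMT = 10,000 / ([(1 − (1+r)^−n)/r] × (1+r)) = ¥179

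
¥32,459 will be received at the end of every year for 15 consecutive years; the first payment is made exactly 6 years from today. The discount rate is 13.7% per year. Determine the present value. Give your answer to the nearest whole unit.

¥106,512

Ordinary annuity of 15 payments, first payment at period 6.
Periodic rate r = 0.137 per year.
The ordinary-annuity PV formula values the stream one period before the first payment (period 5); discount that back 5 periods:
PV₀ = 32,459 × [1 − (1+r)^−15] / r × (1+r)^−5 = ¥106,512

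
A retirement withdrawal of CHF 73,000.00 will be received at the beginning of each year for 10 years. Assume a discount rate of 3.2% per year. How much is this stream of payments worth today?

This is an annuity due: 10 payments of CHF 73,000.00 at the beginning of each year.
Periodic rate r = 0.032 per year.
PV = PMT × [(1 − (1+r)^−n)/r] × (1+r) = 73,000 × [1 − (1+r)^−10] / r × (1+r) = CHF 636,121.64

CHF 636,121.64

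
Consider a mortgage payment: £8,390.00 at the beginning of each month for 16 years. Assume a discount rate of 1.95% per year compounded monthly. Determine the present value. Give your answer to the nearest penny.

This is an annuity due: 192 payments of £8,390.00 at the beginning of each month.
Periodic rate r = 0.0195/12 per month; n is counted in months.
PV = PMT × [(1 − (1+r)^−n)/r] × (1+r) = 8,390 × [1 − (1+r)^−192] / r × (1+r) = £1,385,089.97

£1,385,089.97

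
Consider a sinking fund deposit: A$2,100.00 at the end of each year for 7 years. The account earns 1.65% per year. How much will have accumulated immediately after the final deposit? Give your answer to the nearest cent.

This is an ordinary annuity: 7 deposits of A$2,100.00 at the end of each year.
Periodic rate r = 0.0165 per year.
FV = PMT × [((1+r)^n − 1)/r] = 2,100 × [(1+r)^7 − 1] / r = A$15,447.99

A$15,447.99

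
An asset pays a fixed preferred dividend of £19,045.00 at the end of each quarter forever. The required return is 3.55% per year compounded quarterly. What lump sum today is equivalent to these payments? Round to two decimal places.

Periodic rate r = 0.0355/4 per quarter.
Level perpetuity: PV = PMT / r = 19,045 / (0.0355/4) = £2,145,915.49.

£2,145,915.49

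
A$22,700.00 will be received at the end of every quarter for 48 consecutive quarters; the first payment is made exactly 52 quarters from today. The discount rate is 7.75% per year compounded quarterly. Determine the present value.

Ordinary annuity of 48 payments, first payment at period 52.
Periodic rate r = 0.0775/4 per quarter; n is counted in quarters.
The ordinary-annuity PV formula values the stream one period before the first payment (period 51); discount that back 51 periods:
PV₀ = 22,700 × [1 − (1+r)^−48] / r × (1+r)^−51 = A$265,027.47

A$265,027.47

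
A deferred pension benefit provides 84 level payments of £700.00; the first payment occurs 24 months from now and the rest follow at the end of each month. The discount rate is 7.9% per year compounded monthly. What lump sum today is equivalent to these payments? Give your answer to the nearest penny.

Ordinary annuity of 84 payments, first payment at period 24.
Periodic rate r = 0.079/12 per month; n is counted in months.
The ordinary-annuity PV formula values the stream one period before the first payment (period 23); discount that back 23 periods:
PV₀ = 700 × [1 − (1+r)^−84] / r × (1+r)^−23 = £38,743.84

£38,743.84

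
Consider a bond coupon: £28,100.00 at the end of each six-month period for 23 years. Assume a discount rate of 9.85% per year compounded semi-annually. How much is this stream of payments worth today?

£508,060.23

This is an ordinary annuity: 46 payments of £28,100.00 at the end of each six-month period.
Periodic rate r = 0.0985/2 per half-year; n is counted in half-years.
PV = PMT × [(1 − (1+r)^−n)/r] = 28,100 × [1 − (1+r)^−46] / r = £508,060.23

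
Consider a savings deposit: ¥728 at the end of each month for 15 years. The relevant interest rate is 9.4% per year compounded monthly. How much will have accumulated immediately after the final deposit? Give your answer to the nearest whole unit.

¥285,641

This is an ordinary annuity: 180 deposits of ¥728 at the end of each month.
Periodic rate r = 0.094/12 per month; n is counted in months.
FV = PMT × [((1+r)^n − 1)/r] = 728 × [(1+r)^180 − 1] / r = ¥285,641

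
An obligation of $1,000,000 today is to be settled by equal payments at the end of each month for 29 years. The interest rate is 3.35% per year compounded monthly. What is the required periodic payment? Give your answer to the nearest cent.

Level ordinary annuity; solve PV = PMT × [(1 − (1+r)^−n)/r] for PMT.
Periodic rate r = 0.0335/12 per month; n is counted in months.
With n = 348: PMT = 1,000,000 / ([(1 − (1+r)^−n)/r]) = $4,495.64

$4,495.64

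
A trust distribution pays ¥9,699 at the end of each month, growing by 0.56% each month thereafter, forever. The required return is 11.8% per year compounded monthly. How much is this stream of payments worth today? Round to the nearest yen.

¥2,291,102

Periodic rate r = 0.118/12 per month.
Growing perpetuity (Gordon): PV = PMT₁ / (r − g) = 9,699 / (r − 0.0056) = ¥2,291,102.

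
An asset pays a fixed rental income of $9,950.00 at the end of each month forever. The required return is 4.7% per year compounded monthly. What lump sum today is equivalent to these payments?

Periodic rate r = 0.047/12 per month.
Level perpetuity: PV = PMT / r = 9,950 / (0.047/12) = $2,540,425.53.

$2,540,425.53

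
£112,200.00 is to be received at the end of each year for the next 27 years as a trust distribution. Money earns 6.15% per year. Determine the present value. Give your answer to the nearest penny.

This is an ordinary annuity: 27 payments of £112,200.00 at the end of each year.
Periodic rate r = 0.0615 per year.
PV = PMT × [(1 − (1+r)^−n)/r] = 112,200 × [1 − (1+r)^−27] / r = £1,460,242.37

£1,460,242.37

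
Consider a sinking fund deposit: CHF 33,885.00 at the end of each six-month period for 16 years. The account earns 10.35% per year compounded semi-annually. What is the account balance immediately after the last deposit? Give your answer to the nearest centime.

CHF 2,635,989.43

This is an ordinary annuity: 32 deposits of CHF 33,885.00 at the end of each six-month period.
Periodic rate r = 0.1035/2 per half-year; n is counted in half-years.
FV = PMT × [((1+r)^n − 1)/r] = 33,885 × [(1+r)^32 − 1] / r = CHF 2,635,989.43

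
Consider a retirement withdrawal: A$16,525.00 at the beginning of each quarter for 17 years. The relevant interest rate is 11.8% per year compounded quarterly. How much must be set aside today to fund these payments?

A$496,829.96

This is an annuity due: 68 payments of A$16,525.00 at the beginning of each quarter.
Periodic rate r = 0.118/4 per quarter; n is counted in quarters.
PV = PMT × [(1 − (1+r)^−n)/r] × (1+r) = 16,525 × [1 − (1+r)^−68] / r × (1+r) = A$496,829.96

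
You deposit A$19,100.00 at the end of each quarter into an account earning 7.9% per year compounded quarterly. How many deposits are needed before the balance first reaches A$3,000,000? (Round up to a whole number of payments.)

73 payments

Periodic rate r = 0.079/4 per quarter; n is counted in quarters.
Ordinary annuity FV: 3,000,000 = 19,100 × [((1+r)^n − 1)/r].
(1+r)^n = 1 + 3,000,000 × r / 19,100, so n = ln(1 + 3,000,000·r/19,100) / ln(1+r) = 72.17.
Round up to a whole number of payments: n = 73.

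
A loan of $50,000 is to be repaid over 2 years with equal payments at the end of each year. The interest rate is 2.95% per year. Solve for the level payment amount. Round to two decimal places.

$26,111.61

Level ordinary annuity; solve PV = PMT × [(1 − (1+r)^−n)/r] for PMT.
Periodic rate r = 0.0295 per year.
With n = 2: PMT = 50,000 / ([(1 − (1+r)^−n)/r]) = $26,111.61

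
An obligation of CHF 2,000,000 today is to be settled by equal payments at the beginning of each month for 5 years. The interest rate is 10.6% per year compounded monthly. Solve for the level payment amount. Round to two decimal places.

CHF 42,709.67

Level annuity due; solve PV = PMT × [(1 − (1+r)^−n)/r] × (1+r) for PMT.
Periodic rate r = 0.106/12 per month; n is counted in months.
With n = 60: PMT = 2,000,000 / ([(1 − (1+r)^−n)/r] × (1+r)) = CHF 42,709.67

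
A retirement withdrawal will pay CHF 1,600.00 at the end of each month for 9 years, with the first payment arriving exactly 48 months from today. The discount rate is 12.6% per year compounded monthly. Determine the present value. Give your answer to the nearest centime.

Ordinary annuity of 108 payments, first payment at period 48.
Periodic rate r = 0.126/12 per month; n is counted in months.
The ordinary-annuity PV formula values the stream one period before the first payment (period 47); discount that back 47 periods:
PV₀ = 1,600 × [1 − (1+r)^−108] / r × (1+r)^−47 = CHF 63,080.37

CHF 63,080.37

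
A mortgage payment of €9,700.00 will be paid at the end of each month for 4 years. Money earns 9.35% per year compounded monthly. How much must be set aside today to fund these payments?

This is an ordinary annuity: 48 payments of €9,700.00 at the end of each month.
Periodic rate r = 0.0935/12 per month; n is counted in months.
PV = PMT × [(1 − (1+r)^−n)/r] = 9,700 × [1 − (1+r)^−48] / r = €387,201.34

€387,201.34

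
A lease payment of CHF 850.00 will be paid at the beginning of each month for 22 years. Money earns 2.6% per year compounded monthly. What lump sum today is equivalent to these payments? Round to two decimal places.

This is an annuity due: 264 payments of CHF 850.00 at the beginning of each month.
Periodic rate r = 0.026/12 per month; n is counted in months.
PV = PMT × [(1 − (1+r)^−n)/r] × (1+r) = 850 × [1 − (1+r)^−264] / r × (1+r) = CHF 171,123.91

CHF 171,123.91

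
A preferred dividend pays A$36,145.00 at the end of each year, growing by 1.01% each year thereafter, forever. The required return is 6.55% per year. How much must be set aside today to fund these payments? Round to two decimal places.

A$652,436.82

Periodic rate r = 0.0655 per year.
Growing perpetuity (Gordon): PV = PMT₁ / (r − g) = 36,145 / (r − 0.0101) = A$652,436.82.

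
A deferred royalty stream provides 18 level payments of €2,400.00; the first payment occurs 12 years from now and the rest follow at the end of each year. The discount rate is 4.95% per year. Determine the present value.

Ordinary annuity of 18 payments, first payment at period 12.
Periodic rate r = 0.0495 per year.
The ordinary-annuity PV formula values the stream one period before the first payment (period 11); discount that back 11 periods:
PV₀ = 2,400 × [1 − (1+r)^−18] / r × (1+r)^−11 = €16,553.95

€16,553.95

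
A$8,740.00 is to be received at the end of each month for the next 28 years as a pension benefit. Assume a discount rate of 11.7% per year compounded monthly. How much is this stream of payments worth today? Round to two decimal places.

This is an ordinary annuity: 336 payments of A$8,740.00 at the end of each month.
Periodic rate r = 0.117/12 per month; n is counted in months.
PV = PMT × [(1 − (1+r)^−n)/r] = 8,740 × [1 − (1+r)^−336] / r = A$862,003.06

A$862,003.06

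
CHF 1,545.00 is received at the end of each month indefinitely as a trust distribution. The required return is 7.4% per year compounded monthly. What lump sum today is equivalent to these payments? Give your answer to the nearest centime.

CHF 250,540.54

Periodic rate r = 0.074/12 per month.
Level perpetuity: PV = PMT / r = 1,545 / (0.074/12) = CHF 250,540.54.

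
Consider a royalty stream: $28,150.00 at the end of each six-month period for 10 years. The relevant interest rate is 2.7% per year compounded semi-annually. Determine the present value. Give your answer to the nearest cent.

$490,519.79

This is an ordinary annuity: 20 payments of $28,150.00 at the end of each six-month period.
Periodic rate r = 0.027/2 per half-year; n is counted in half-years.
PV = PMT × [(1 − (1+r)^−n)/r] = 28,150 × [1 − (1+r)^−20] / r = $490,519.79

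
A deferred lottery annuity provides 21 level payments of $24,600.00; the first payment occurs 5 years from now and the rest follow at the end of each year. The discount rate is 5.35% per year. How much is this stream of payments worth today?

$248,342.56

Ordinary annuity of 21 payments, first payment at period 5.
Periodic rate r = 0.0535 per year.
The ordinary-annuity PV formula values the stream one period before the first payment (period 4); discount that back 4 periods:
PV₀ = 24,600 × [1 − (1+r)^−21] / r × (1+r)^−4 = $248,342.56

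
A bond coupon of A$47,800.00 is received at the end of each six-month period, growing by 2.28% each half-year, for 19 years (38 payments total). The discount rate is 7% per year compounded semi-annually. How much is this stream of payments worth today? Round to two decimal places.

A$1,421,242.25

Periodic rate r = 0.07/2 per half-year; n is counted in half-years.
Growing ordinary annuity: PV = PMT₁ × [1 − ((1+g)/(1+r))^n] / (r − g) = 47,800 × [1 − ((1+0.0228)/(1+r))^38] / (r − 0.0228) = A$1,421,242.25.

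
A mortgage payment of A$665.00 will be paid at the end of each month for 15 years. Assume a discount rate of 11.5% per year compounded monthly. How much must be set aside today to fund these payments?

A$56,925.68

This is an ordinary annuity: 180 payments of A$665.00 at the end of each month.
Periodic rate r = 0.115/12 per month; n is counted in months.
PV = PMT × [(1 − (1+r)^−n)/r] = 665 × [1 − (1+r)^−180] / r = A$56,925.68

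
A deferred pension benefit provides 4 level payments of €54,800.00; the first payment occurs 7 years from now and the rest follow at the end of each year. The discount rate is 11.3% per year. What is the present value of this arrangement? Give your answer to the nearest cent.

€88,866.42

Ordinary annuity of 4 payments, first payment at period 7.
Periodic rate r = 0.113 per year.
The ordinary-annuity PV formula values the stream one period before the first payment (period 6); discount that back 6 periods:
PV₀ = 54,800 × [1 − (1+r)^−4] / r × (1+r)^−6 = €88,866.42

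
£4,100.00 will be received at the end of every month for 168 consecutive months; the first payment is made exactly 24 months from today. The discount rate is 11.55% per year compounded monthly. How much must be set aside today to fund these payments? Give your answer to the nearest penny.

£273,383.58

Ordinary annuity of 168 payments, first payment at period 24.
Periodic rate r = 0.1155/12 per month; n is counted in months.
The ordinary-annuity PV formula values the stream one period before the first payment (period 23); discount that back 23 periods:
PV₀ = 4,100 × [1 − (1+r)^−168] / r × (1+r)^−23 = £273,383.58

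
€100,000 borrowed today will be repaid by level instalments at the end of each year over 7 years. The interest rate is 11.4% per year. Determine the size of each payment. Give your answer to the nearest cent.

€21,496.52

Level ordinary annuity; solve PV = PMT × [(1 − (1+r)^−n)/r] for PMT.
Periodic rate r = 0.114 per year.
With n = 7: PMT = 100,000 / ([(1 − (1+r)^−n)/r]) = €21,496.52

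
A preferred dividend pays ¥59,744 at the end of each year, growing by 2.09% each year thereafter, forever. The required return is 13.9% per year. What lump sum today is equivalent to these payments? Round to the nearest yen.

¥505,876

Periodic rate r = 0.139 per year.
Growing perpetuity (Gordon): PV = PMT₁ / (r − g) = 59,744 / (r − 0.0209) = ¥505,876.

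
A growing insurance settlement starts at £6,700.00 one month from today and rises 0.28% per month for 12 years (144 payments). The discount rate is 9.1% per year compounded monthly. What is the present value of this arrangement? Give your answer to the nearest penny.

£694,791.34

Periodic rate r = 0.091/12 per month; n is counted in months.
Growing ordinary annuity: PV = PMT₁ × [1 − ((1+g)/(1+r))^n] / (r − g) = 6,700 × [1 − ((1+0.0028)/(1+r))^144] / (r − 0.0028) = £694,791.34.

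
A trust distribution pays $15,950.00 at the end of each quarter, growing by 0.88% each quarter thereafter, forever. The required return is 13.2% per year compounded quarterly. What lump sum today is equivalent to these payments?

Periodic rate r = 0.132/4 per quarter.
Growing perpetuity (Gordon): PV = PMT₁ / (r − g) = 15,950 / (r − 0.0088) = $659,090.91.

$659,090.91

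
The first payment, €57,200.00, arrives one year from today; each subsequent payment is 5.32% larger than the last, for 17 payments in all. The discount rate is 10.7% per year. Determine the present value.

Periodic rate r = 0.107 per year.
Growing ordinary annuity: PV = PMT₁ × [1 − ((1+g)/(1+r))^n] / (r − g) = 57,200 × [1 − ((1+0.0532)/(1+r))^17] / (r − 0.0532) = €607,381.98.

€607,381.98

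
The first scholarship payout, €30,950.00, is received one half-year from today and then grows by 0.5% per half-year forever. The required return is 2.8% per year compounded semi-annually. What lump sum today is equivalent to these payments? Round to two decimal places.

€3,438,888.89

Periodic rate r = 0.028/2 per half-year.
Growing perpetuity (Gordon): PV = PMT₁ / (r − g) = 30,950 / (r − 0.005) = €3,438,888.89.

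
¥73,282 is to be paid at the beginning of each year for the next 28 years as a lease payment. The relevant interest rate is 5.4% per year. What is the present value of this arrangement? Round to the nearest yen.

¥1,102,331

This is an annuity due: 28 payments of ¥73,282 at the beginning of each year.
Periodic rate r = 0.054 per year.
PV = PMT × [(1 − (1+r)^−n)/r] × (1+r) = 73,282 × [1 − (1+r)^−28] / r × (1+r) = ¥1,102,331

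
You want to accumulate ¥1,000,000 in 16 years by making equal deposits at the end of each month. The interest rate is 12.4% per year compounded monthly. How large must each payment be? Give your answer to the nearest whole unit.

¥1,667

Level ordinary annuity; solve FV = PMT × [((1+r)^n − 1)/r] for PMT.
Periodic rate r = 0.124/12 per month; n is counted in months.
With n = 192: PMT = 1,000,000 / ([((1+r)^n − 1)/r]) = ¥1,667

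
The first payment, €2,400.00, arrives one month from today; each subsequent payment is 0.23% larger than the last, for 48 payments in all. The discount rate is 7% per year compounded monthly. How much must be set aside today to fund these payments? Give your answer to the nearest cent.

Periodic rate r = 0.07/12 per month; n is counted in months.
Growing ordinary annuity: PV = PMT₁ × [1 − ((1+g)/(1+r))^n] / (r − g) = 2,400 × [1 − ((1+0.0023)/(1+r))^48] / (r − 0.0023) = €105,566.84.

€105,566.84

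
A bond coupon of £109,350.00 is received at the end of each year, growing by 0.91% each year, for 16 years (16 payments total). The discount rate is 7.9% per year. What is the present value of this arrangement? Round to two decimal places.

£1,028,647.89

Periodic rate r = 0.079 per year.
Growing ordinary annuity: PV = PMT₁ × [1 − ((1+g)/(1+r))^n] / (r − g) = 109,350 × [1 − ((1+0.0091)/(1+r))^16] / (r − 0.0091) = £1,028,647.89.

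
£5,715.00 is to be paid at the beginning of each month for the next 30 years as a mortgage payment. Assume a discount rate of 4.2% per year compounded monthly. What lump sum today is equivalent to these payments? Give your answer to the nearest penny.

This is an annuity due: 360 payments of £5,715.00 at the beginning of each month.
Periodic rate r = 0.042/12 per month; n is counted in months.
PV = PMT × [(1 − (1+r)^−n)/r] × (1+r) = 5,715 × [1 − (1+r)^−360] / r × (1+r) = £1,172,760.96

£1,172,760.96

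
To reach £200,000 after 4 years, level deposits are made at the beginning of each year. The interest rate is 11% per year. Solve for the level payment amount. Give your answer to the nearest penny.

£38,257.00

Level annuity due; solve FV = PMT × [((1+r)^n − 1)/r] × (1+r) for PMT.
Periodic rate r = 0.11 per year.
With n = 4: PMT = 200,000 / ([((1+r)^n − 1)/r] × (1+r)) = £38,257.00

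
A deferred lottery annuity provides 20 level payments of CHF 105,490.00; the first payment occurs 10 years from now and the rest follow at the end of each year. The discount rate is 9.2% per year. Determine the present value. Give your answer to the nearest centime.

Ordinary annuity of 20 payments, first payment at period 10.
Periodic rate r = 0.092 per year.
The ordinary-annuity PV formula values the stream one period before the first payment (period 9); discount that back 9 periods:
PV₀ = 105,490 × [1 − (1+r)^−20] / r × (1+r)^−9 = CHF 429,977.92

CHF 429,977.92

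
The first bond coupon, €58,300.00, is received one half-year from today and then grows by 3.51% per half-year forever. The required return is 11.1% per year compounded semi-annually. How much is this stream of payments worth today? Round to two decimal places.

Periodic rate r = 0.111/2 per half-year.
Growing perpetuity (Gordon): PV = PMT₁ / (r − g) = 58,300 / (r − 0.0351) = €2,857,843.14.

€2,857,843.14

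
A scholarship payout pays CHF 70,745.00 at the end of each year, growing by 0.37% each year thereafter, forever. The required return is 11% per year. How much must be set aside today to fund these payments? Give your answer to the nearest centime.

Periodic rate r = 0.11 per year.
Growing perpetuity (Gordon): PV = PMT₁ / (r − g) = 70,745 / (r − 0.0037) = CHF 665,522.11.

CHF 665,522.11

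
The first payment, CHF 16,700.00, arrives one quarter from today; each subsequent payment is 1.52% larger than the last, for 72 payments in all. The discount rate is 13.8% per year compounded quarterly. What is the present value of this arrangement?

CHF 642,298.06

Periodic rate r = 0.138/4 per quarter; n is counted in quarters.
Growing ordinary annuity: PV = PMT₁ × [1 − ((1+g)/(1+r))^n] / (r − g) = 16,700 × [1 − ((1+0.0152)/(1+r))^72] / (r − 0.0152) = CHF 642,298.06.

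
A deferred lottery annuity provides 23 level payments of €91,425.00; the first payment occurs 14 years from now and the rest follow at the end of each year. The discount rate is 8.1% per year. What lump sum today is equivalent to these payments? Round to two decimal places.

Ordinary annuity of 23 payments, first payment at period 14.
Periodic rate r = 0.081 per year.
The ordinary-annuity PV formula values the stream one period before the first payment (period 13); discount that back 13 periods:
PV₀ = 91,425 × [1 − (1+r)^−23] / r × (1+r)^−13 = €341,690.27

€341,690.27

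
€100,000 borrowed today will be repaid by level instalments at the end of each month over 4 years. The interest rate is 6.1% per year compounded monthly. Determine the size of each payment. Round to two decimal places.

Level ordinary annuity; solve PV = PMT × [(1 − (1+r)^−n)/r] for PMT.
Periodic rate r = 0.061/12 per month; n is counted in months.
With n = 48: PMT = 100,000 / ([(1 − (1+r)^−n)/r]) = €2,353.09

€2,353.09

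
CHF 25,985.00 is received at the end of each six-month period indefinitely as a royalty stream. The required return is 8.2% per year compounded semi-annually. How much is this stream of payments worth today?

Periodic rate r = 0.082/2 per half-year.
Level perpetuity: PV = PMT / r = 25,985 / (0.082/2) = CHF 633,780.49.

CHF 633,780.49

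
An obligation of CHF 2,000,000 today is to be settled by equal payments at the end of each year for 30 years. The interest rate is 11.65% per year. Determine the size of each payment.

Level ordinary annuity; solve PV = PMT × [(1 − (1+r)^−n)/r] for PMT.
Periodic rate r = 0.1165 per year.
With n = 30: PMT = 2,000,000 / ([(1 − (1+r)^−n)/r]) = CHF 241,867.81

CHF 241,867.81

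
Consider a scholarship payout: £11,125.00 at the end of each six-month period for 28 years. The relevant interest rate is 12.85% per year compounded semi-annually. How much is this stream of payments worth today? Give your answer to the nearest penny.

This is an ordinary annuity: 56 payments of £11,125.00 at the end of each six-month period.
Periodic rate r = 0.1285/2 per half-year; n is counted in half-years.
PV = PMT × [(1 − (1+r)^−n)/r] = 11,125 × [1 − (1+r)^−56] / r = £167,855.34

£167,855.34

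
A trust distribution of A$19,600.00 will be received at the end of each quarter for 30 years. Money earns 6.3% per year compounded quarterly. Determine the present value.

A$1,053,654.36

This is an ordinary annuity: 120 payments of A$19,600.00 at the end of each quarter.
Periodic rate r = 0.063/4 per quarter; n is counted in quarters.
PV = PMT × [(1 − (1+r)^−n)/r] = 19,600 × [1 − (1+r)^−120] / r = A$1,053,654.36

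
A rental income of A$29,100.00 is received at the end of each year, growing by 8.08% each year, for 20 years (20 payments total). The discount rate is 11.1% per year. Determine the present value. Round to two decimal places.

Periodic rate r = 0.111 per year.
Growing ordinary annuity: PV = PMT₁ × [1 − ((1+g)/(1+r))^n] / (r − g) = 29,100 × [1 − ((1+0.0808)/(1+r))^20] / (r − 0.0808) = A$408,296.73.

A$408,296.73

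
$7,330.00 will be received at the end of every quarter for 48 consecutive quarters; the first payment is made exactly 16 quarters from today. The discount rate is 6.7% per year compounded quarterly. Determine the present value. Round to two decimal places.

$187,423.50

Ordinary annuity of 48 payments, first payment at period 16.
Periodic rate r = 0.067/4 per quarter; n is counted in quarters.
The ordinary-annuity PV formula values the stream one period before the first payment (period 15); discount that back 15 periods:
PV₀ = 7,330 × [1 − (1+r)^−48] / r × (1+r)^−15 = $187,423.50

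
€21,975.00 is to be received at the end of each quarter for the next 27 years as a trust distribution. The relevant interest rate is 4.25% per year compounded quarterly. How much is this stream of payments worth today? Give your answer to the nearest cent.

€1,407,730.58

This is an ordinary annuity: 108 payments of €21,975.00 at the end of each quarter.
Periodic rate r = 0.0425/4 per quarter; n is counted in quarters.
PV = PMT × [(1 − (1+r)^−n)/r] = 21,975 × [1 − (1+r)^−108] / r = €1,407,730.58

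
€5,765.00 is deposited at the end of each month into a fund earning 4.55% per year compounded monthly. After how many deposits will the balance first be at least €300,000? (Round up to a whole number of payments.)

48 payments

Periodic rate r = 0.0455/12 per month; n is counted in months.
Ordinary annuity FV: 300,000 = 5,765 × [((1+r)^n − 1)/r].
(1+r)^n = 1 + 300,000 × r / 5,765, so n = ln(1 + 300,000·r/5,765) / ln(1+r) = 47.58.
Round up to a whole number of payments: n = 48.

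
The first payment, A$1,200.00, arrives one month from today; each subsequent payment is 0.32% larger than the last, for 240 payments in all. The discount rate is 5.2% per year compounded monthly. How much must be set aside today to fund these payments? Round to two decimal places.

Periodic rate r = 0.052/12 per month; n is counted in months.
Growing ordinary annuity: PV = PMT₁ × [1 − ((1+g)/(1+r))^n] / (r − g) = 1,200 × [1 − ((1+0.0032)/(1+r))^240] / (r − 0.0032) = A$251,330.56.

A$251,330.56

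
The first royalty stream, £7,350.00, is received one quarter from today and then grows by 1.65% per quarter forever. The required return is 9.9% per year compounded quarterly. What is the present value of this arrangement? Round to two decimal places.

£890,909.09

Periodic rate r = 0.099/4 per quarter.
Growing perpetuity (Gordon): PV = PMT₁ / (r − g) = 7,350 / (r − 0.0165) = £890,909.09.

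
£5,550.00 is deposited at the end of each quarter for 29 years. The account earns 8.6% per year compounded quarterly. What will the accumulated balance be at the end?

£2,786,287.40

This is an ordinary annuity: 116 deposits of £5,550.00 at the end of each quarter.
Periodic rate r = 0.086/4 per quarter; n is counted in quarters.
FV = PMT × [((1+r)^n − 1)/r] = 5,550 × [(1+r)^116 − 1] / r = £2,786,287.40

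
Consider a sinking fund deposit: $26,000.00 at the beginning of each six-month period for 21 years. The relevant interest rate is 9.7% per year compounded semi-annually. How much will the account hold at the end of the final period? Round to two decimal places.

$3,546,332.52

This is an annuity due: 42 deposits of $26,000.00 at the beginning of each six-month period.
Periodic rate r = 0.097/2 per half-year; n is counted in half-years.
FV = PMT × [((1+r)^n − 1)/r] × (1+r) = 26,000 × [(1+r)^42 − 1] / r × (1+r) = $3,546,332.52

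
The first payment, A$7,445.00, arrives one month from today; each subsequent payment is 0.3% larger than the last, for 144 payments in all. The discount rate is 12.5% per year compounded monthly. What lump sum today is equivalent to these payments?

Periodic rate r = 0.125/12 per month; n is counted in months.
Growing ordinary annuity: PV = PMT₁ × [1 − ((1+g)/(1+r))^n] / (r − g) = 7,445 × [1 − ((1+0.003)/(1+r))^144] / (r − 0.003) = A$656,349.58.

A$656,349.58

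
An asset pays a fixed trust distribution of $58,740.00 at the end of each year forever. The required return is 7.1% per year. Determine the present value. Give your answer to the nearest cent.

$827,323.94

Periodic rate r = 0.071 per year.
Level perpetuity: PV = PMT / r = 58,740 / (0.071) = $827,323.94.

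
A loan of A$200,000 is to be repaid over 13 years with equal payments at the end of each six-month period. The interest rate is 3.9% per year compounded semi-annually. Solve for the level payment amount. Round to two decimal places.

A$9,879.57

Level ordinary annuity; solve PV = PMT × [(1 − (1+r)^−n)/r] for PMT.
Periodic rate r = 0.039/2 per half-year; n is counted in half-years.
With n = 26: PMT = 200,000 / ([(1 − (1+r)^−n)/r]) = A$9,879.57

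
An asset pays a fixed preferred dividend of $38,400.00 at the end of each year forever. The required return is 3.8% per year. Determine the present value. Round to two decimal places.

Periodic rate r = 0.038 per year.
Level perpetuity: PV = PMT / r = 38,400 / (0.038) = $1,010,526.32.

$1,010,526.32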